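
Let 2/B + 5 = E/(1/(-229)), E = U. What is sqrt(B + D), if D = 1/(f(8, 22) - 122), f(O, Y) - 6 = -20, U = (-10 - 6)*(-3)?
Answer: I*sqrt(4213456562)/747796 ≈ 0.086803*I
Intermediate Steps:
U = 48 (U = -16*(-3) = 48)
f(O, Y) = -14 (f(O, Y) = 6 - 20 = -14)
E = 48
B = -2/10997 (B = 2/(-5 + 48/(1/(-229))) = 2/(-5 + 48/(-1/229)) = 2/(-5 + 48*(-229)) = 2/(-5 - 10992) = 2/(-10997) = 2*(-1/10997) = -2/10997 ≈ -0.00018187)
D = -1/136 (D = 1/(-14 - 122) = 1/(-136) = -1/136 ≈ -0.0073529)
sqrt(B + D) = sqrt(-2/10997 - 1/136) = sqrt(-11269/1495592) = I*sqrt(4213456562)/747796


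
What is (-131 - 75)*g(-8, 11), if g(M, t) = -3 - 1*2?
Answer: 1030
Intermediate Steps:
g(M, t) = -5 (g(M, t) = -3 - 2 = -5)
(-131 - 75)*g(-8, 11) = (-131 - 75)*(-5) = -206*(-5) = 1030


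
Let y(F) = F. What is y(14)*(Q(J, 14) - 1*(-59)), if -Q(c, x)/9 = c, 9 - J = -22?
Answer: -3080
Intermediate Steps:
J = 31 (J = 9 - 1*(-22) = 9 + 22 = 31)
Q(c, x) = -9*c
y(14)*(Q(J, 14) - 1*(-59)) = 14*(-9*31 - 1*(-59)) = 14*(-279 + 59) = 14*(-220) = -3080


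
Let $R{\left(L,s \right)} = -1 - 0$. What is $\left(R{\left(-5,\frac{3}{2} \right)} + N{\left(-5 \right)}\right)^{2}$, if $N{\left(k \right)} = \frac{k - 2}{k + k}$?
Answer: $\frac{9}{100} \approx 0.09$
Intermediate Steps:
$N{\left(k \right)} = \frac{-2 + k}{2 k}$
$R{\left(L,s \right)} = -1$ ($R{\left(L,s \right)} = -1 + 0 = -1$)
$\left(R{\left(-5,\frac{3}{2} \right)} + N{\left(-5 \right)}\right)^{2} = \left(-1 + \frac{-2 - 5}{2 \left(-5\right)}\right)^{2} = \left(-1 + \frac{1}{2} \left(- \frac{1}{5}\right) \left(-7\right)\right)^{2} = \left(-1 + \frac{7}{10}\right)^{2} = \left(- \frac{3}{10}\right)^{2} = \frac{9}{100}$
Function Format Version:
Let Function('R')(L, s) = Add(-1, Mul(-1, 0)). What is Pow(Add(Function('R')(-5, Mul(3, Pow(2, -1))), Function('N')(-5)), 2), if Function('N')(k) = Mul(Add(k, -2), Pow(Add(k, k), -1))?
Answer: Rational(9, 100) ≈ 0.090000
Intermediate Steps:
Function('N')(k) = Mul(Rational(1, 2), Pow(k, -1), Add(-2, k)) (Function('N')(k) = Mul(Add(-2, k), Pow(Mul(2, k), -1)) = Mul(Add(-2, k), Mul(Rational(1, 2), Pow(k, -1))) = Mul(Rational(1, 2), Pow(k, -1), Add(-2, k)))
Function('R')(L, s) = -1 (Function('R')(L, s) = Add(-1, 0) = -1)
Pow(Add(Function('R')(-5, Mul(3, Pow(2, -1))), Function('N')(-5)), 2) = Pow(Add(-1, Mul(Rational(1, 2), Pow(-5, -1), Add(-2, -5))), 2) = Pow(Add(-1, Mul(Rational(1, 2), Rational(-1, 5), -7)), 2) = Pow(Add(-1, Rational(7, 10)), 2) = Pow(Rational(-3, 10), 2) = Rational(9, 100)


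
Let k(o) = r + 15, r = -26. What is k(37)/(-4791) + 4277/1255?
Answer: 20504912/6012705 ≈ 3.4103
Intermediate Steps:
k(o) = -11 (k(o) = -26 + 15 = -11)
k(37)/(-4791) + 4277/1255 = -11/(-4791) + 4277/1255 = -11*(-1/4791) + 4277*(1/1255) = 11/4791 + 4277/1255 = 20504912/6012705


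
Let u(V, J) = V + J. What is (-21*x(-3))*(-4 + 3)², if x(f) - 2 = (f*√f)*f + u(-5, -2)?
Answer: 105 - 189*I*√3 ≈ 105.0 - 327.36*I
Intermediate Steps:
u(V, J) = J + V
x(f) = -5 + f^(5/2) (x(f) = 2 + ((f*√f)*f + (-2 - 5)) = 2 + (f^(3/2)*f - 7) = 2 + (f^(5/2) - 7) = 2 + (-7 + f^(5/2)) = -5 + f^(5/2))
(-21*x(-3))*(-4 + 3)² = (-21*(-5 + (-3)^(5/2)))*(-4 + 3)² = -21*(-5 + 9*I*√3)*(-1)² = (105 - 189*I*√3)*1 = 105 - 189*I*√3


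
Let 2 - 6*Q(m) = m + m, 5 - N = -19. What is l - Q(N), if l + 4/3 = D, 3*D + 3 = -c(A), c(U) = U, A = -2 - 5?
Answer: 23/3 ≈ 7.6667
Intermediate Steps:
N = 24 (N = 5 - 1*(-19) = 5 + 19 = 24)
A = -7
Q(m) = ⅓ - m/3 (Q(m) = ⅓ - (m + m)/6 = ⅓ - m/3)
D = 4/3 (D = -1 + (-1*(-7))/3 = -1 + (⅓)*7 = -1 + 7/3 = 4/3 ≈ 1.3333)
l = 0 (l = -4/3 + 4/3 = 0)
l - Q(N) = 0 - (⅓ - ⅓*24) = 0 - (⅓ - 8) = 0 - 1*(-23/3) = 0 + 23/3 = 23/3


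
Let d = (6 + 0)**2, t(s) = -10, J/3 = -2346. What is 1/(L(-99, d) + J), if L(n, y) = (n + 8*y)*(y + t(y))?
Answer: -1/2124 ≈ -0.00047081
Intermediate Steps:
J = -7038 (J = 3*(-2346) = -7038)
d = 36 (d = 6**2 = 36)
L(n, y) = (-10 + y)*(n + 8*y) (L(n, y) = (n + 8*y)*(y - 10) = (n + 8*y)*(-10 + y) = (-10 + y)*(n + 8*y))
1/(L(-99, d) + J) = 1/((-80*36 - 10*(-99) + 8*36**2 - 99*36) - 7038) = 1/((-2880 + 990 + 8*1296 - 3564) - 7038) = 1/((-2880 + 990 + 10368 - 3564) - 7038) = 1/(4914 - 7038) = 1/(-2124) = -1/2124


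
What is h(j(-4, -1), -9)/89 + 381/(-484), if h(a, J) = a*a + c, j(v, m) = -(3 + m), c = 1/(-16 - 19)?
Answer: -1119539/1507660 ≈ -0.74257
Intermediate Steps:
c = -1/35 (c = 1/(-35) = -1/35 ≈ -0.028571)
j(v, m) = -3 - m
h(a, J) = -1/35 + a² (h(a, J) = a*a - 1/35 = a² - 1/35 = -1/35 + a²)
h(j(-4, -1), -9)/89 + 381/(-484) = (-1/35 + (-3 - 1*(-1))²)/89 + 381/(-484) = (-1/35 + (-3 + 1)²)*(1/89) + 381*(-1/484) = (-1/35 + (-2)²)*(1/89) - 381/484 = (-1/35 + 4)*(1/89) - 381/484 = (139/35)*(1/89) - 381/484 = 139/3115 - 381/484 = -1119539/1507660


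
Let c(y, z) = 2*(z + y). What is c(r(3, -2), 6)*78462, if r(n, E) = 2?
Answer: 1255392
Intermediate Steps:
c(y, z) = 2*y + 2*z (c(y, z) = 2*(y + z) = 2*y + 2*z)
c(r(3, -2), 6)*78462 = (2*2 + 2*6)*78462 = (4 + 12)*78462 = 16*78462 = 1255392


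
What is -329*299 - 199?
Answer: -98570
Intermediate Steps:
-329*299 - 199 = -98371 - 199 = -98570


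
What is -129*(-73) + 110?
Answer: 9527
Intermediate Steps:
-129*(-73) + 110 = 9417 + 110 = 9527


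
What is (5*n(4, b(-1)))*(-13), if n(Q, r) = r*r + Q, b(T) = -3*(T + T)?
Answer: -2600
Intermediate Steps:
b(T) = -6*T
n(Q, r) = Q + r² (n(Q, r) = r² + Q = Q + r²)
(5*n(4, b(-1)))*(-13) = (5*(4 + (-6*(-1))²))*(-13) = (5*(4 + 6²))*(-13) = (5*(4 + 36))*(-13) = (5*40)*(-13) = 200*(-13) = -2600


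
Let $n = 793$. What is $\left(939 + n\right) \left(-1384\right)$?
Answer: $-2397088$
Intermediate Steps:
$\left(939 + n\right) \left(-1384\right) = \left(939 + 793\right) \left(-1384\right) = 1732 \left(-1384\right) = -2397088$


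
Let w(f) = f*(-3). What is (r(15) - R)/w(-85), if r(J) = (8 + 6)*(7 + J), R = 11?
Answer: 99/85 ≈ 1.1647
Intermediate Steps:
r(J) = 98 + 14*J (r(J) = 14*(7 + J) = 98 + 14*J)
w(f) = -3*f
(r(15) - R)/w(-85) = ((98 + 14*15) - 1*11)/((-3*(-85))) = ((98 + 210) - 11)/255 = (308 - 11)*(1/255) = 297*(1/255) = 99/85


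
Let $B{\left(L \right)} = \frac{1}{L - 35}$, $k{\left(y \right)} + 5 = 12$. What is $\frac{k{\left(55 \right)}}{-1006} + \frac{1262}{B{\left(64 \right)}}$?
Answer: $\frac{36817581}{1006} \approx 36598.0$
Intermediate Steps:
$k{\left(y \right)} = 7$ ($k{\left(y \right)} = -5 + 12 = 7$)
$B{\left(L \right)} = \frac{1}{-35 + L}$
$\frac{k{\left(55 \right)}}{-1006} + \frac{1262}{B{\left(64 \right)}} = \frac{7}{-1006} + \frac{1262}{\frac{1}{-35 + 64}} = 7 \left(- \frac{1}{1006}\right) + \frac{1262}{\frac{1}{29}} = - \frac{7}{1006} + 1262 \frac{1}{\frac{1}{29}} = - \frac{7}{1006} + 1262 \cdot 29 = - \frac{7}{1006} + 36598 = \frac{36817581}{1006}$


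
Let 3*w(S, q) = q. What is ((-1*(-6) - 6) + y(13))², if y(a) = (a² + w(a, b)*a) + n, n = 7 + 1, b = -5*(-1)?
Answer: 355216/9 ≈ 39468.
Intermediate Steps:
b = 5
w(S, q) = q/3
n = 8
y(a) = 8 + a² + 5*a/3 (y(a) = (a² + ((⅓)*5)*a) + 8 = (a² + 5*a/3) + 8 = 8 + a² + 5*a/3)
((-1*(-6) - 6) + y(13))² = ((-1*(-6) - 6) + (8 + 13² + (5/3)*13))² = ((6 - 6) + (8 + 169 + 65/3))² = (0 + 596/3)² = (596/3)² = 355216/9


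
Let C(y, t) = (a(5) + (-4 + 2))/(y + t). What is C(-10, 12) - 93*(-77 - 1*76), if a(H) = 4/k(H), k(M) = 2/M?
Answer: 14233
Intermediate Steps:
a(H) = 2*H (a(H) = 4/((2/H)) = 4*(H/2) = 2*H)
C(y, t) = 8/(t + y) (C(y, t) = (2*5 + (-4 + 2))/(y + t) = (10 - 2)/(t + y) = 8/(t + y))
C(-10, 12) - 93*(-77 - 1*76) = 8/(12 - 10) - 93*(-77 - 1*76) = 8/2 - 93*(-77 - 76) = 8*(½) - 93*(-153) = 4 + 14229 = 14233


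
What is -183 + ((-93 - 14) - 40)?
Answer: -330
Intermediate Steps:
-183 + ((-93 - 14) - 40) = -183 + (-107 - 40) = -183 - 147 = -330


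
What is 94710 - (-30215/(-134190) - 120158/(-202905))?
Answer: 19101664904503/201687570 ≈ 94709.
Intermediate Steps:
94710 - (-30215/(-134190) - 120158/(-202905)) = 94710 - (-30215*(-1/134190) - 120158*(-1/202905)) = 94710 - (6043/26838 + 120158/202905) = 94710 - 1*164850197/201687570 = 94710 - 164850197/201687570 = 19101664904503/201687570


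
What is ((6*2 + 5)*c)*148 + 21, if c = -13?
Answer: -32687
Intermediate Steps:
((6*2 + 5)*c)*148 + 21 = ((6*2 + 5)*(-13))*148 + 21 = ((12 + 5)*(-13))*148 + 21 = (17*(-13))*148 + 21 = -221*148 + 21 = -32708 + 21 = -32687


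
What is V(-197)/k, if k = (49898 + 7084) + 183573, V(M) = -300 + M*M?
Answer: 38509/240555 ≈ 0.16008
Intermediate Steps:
V(M) = -300 + M²
k = 240555 (k = 56982 + 183573 = 240555)
V(-197)/k = (-300 + (-197)²)/240555 = (-300 + 38809)*(1/240555) = 38509*(1/240555) = 38509/240555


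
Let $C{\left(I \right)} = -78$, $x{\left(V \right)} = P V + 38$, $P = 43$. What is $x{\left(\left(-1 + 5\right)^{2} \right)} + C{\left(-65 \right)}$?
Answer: $648$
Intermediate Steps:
$x{\left(V \right)} = 38 + 43 V$ ($x{\left(V \right)} = 43 V + 38 = 38 + 43 V$)
$x{\left(\left(-1 + 5\right)^{2} \right)} + C{\left(-65 \right)} = \left(38 + 43 \left(-1 + 5\right)^{2}\right) - 78 = \left(38 + 43 \cdot 4^{2}\right) - 78 = \left(38 + 43 \cdot 16\right) - 78 = \left(38 + 688\right) - 78 = 726 - 78 = 648$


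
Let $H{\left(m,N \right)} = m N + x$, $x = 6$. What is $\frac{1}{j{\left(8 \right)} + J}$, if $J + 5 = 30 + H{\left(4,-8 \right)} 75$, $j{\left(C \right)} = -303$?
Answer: $- \frac{1}{2228} \approx -0.00044883$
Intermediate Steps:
$H{\left(m,N \right)} = 6 + N m$ ($H{\left(m,N \right)} = m N + 6 = N m + 6 = 6 + N m$)
$J = -1925$ ($J = -5 + \left(30 + \left(6 - 32\right) 75\right) = -5 + \left(30 - 1950\right) = -5 - 1920 = -1925$)
$\frac{1}{j{\left(8 \right)} + J} = \frac{1}{-303 - 1925} = \frac{1}{-2228} = - \frac{1}{2228}$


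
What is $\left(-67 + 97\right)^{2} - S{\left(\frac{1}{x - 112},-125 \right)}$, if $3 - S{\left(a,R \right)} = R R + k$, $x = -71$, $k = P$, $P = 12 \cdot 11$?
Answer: $16654$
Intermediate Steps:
$P = 132$
$k = 132$
$S{\left(a,R \right)} = -129 - R^{2}$ ($S{\left(a,R \right)} = 3 - \left(R R + 132\right) = 3 - \left(R^{2} + 132\right) = 3 - \left(132 + R^{2}\right) = -129 - R^{2}$)
$\left(-67 + 97\right)^{2} - S{\left(\frac{1}{x - 112},-125 \right)} = \left(-67 + 97\right)^{2} - \left(-129 - \left(-125\right)^{2}\right) = 30^{2} - \left(-129 - 15625\right) = 900 - \left(-129 - 15625\right) = 900 - -15754 = 900 + 15754 = 16654$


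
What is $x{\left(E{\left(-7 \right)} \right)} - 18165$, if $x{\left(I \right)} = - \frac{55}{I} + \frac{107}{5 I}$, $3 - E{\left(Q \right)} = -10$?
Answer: $- \frac{1180893}{65} \approx -18168.0$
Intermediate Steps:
$E{\left(Q \right)} = 13$ ($E{\left(Q \right)} = 3 - -10 = 3 + 10 = 13$)
$x{\left(I \right)} = - \frac{168}{5 I}$ ($x{\left(I \right)} = - \frac{55}{I} + 107 \frac{1}{5 I} = - \frac{55}{I} + \frac{107}{5 I} = - \frac{168}{5 I}$)
$x{\left(E{\left(-7 \right)} \right)} - 18165 = - \frac{168}{5 \cdot 13} - 18165 = \left(- \frac{168}{5}\right) \frac{1}{13} - 18165 = - \frac{168}{65} - 18165 = - \frac{1180893}{65}$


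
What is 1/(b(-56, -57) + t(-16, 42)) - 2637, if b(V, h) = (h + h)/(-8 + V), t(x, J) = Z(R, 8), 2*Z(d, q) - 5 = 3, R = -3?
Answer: -487813/185 ≈ -2636.8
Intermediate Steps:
Z(d, q) = 4 (Z(d, q) = 5/2 + (½)*3 = 5/2 + 3/2 = 4)
t(x, J) = 4
b(V, h) = 2*h/(-8 + V) (b(V, h) = (2*h)/(-8 + V) = 2*h/(-8 + V))
1/(b(-56, -57) + t(-16, 42)) - 2637 = 1/(2*(-57)/(-8 - 56) + 4) - 2637 = 1/(2*(-57)/(-64) + 4) - 2637 = 1/(2*(-57)*(-1/64) + 4) - 2637 = 1/(57/32 + 4) - 2637 = 1/(185/32) - 2637 = 32/185 - 2637 = -487813/185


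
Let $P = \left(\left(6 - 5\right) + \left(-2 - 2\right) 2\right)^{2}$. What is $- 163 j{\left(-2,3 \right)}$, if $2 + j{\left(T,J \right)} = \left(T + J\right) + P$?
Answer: $-7824$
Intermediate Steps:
$P = 49$ ($P = \left(\left(6 - 5\right) - 8\right)^{2} = \left(1 - 8\right)^{2} = \left(-7\right)^{2} = 49$)
$j{\left(T,J \right)} = 47 + J + T$ ($j{\left(T,J \right)} = -2 + \left(\left(T + J\right) + 49\right) = -2 + \left(\left(J + T\right) + 49\right) = -2 + \left(49 + J + T\right) = 47 + J + T$)
$- 163 j{\left(-2,3 \right)} = - 163 \left(47 + 3 - 2\right) = \left(-163\right) 48 = -7824$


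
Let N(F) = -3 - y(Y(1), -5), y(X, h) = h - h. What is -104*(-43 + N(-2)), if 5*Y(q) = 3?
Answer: 4784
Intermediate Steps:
Y(q) = ⅗ (Y(q) = (⅕)*3 = ⅗)
y(X, h) = 0
N(F) = -3 (N(F) = -3 - 1*0 = -3 + 0 = -3)
-104*(-43 + N(-2)) = -104*(-43 - 3) = -104*(-46) = 4784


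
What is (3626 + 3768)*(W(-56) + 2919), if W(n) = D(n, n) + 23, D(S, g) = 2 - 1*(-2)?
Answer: 21782724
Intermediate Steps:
D(S, g) = 4 (D(S, g) = 2 + 2 = 4)
W(n) = 27 (W(n) = 4 + 23 = 27)
(3626 + 3768)*(W(-56) + 2919) = (3626 + 3768)*(27 + 2919) = 7394*2946 = 21782724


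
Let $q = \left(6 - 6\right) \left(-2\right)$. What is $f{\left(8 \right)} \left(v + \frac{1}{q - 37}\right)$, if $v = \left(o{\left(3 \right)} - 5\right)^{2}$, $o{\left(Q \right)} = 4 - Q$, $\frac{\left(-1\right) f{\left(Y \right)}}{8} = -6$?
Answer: $\frac{28368}{37} \approx 766.7$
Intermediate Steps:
$f{\left(Y \right)} = 48$ ($f{\left(Y \right)} = \left(-8\right) \left(-6\right) = 48$)
$q = 0$ ($q = 0 \left(-2\right) = 0$)
$v = 16$ ($v = \left(\left(4 - 3\right) - 5\right)^{2} = \left(1 - 5\right)^{2} = \left(-4\right)^{2} = 16$)
$f{\left(8 \right)} \left(v + \frac{1}{q - 37}\right) = 48 \left(16 + \frac{1}{0 - 37}\right) = 48 \left(16 + \frac{1}{-37}\right) = 48 \left(16 - \frac{1}{37}\right) = 48 \cdot \frac{591}{37} = \frac{28368}{37}$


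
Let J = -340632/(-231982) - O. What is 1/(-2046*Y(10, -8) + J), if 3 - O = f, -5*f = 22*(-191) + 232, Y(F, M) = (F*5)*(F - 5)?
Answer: -115991/59237477303 ≈ -1.9581e-6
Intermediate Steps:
Y(F, M) = 5*F*(-5 + F) (Y(F, M) = (5*F)*(-5 + F) = 5*F*(-5 + F))
f = 794 (f = -(22*(-191) + 232)/5 = -(-4202 + 232)/5 = -1/5*(-3970) = 794)
O = -791 (O = 3 - 1*794 = 3 - 794 = -791)
J = 91919197/115991 (J = -340632/(-231982) - 1*(-791) = -340632*(-1/231982) + 791 = 170316/115991 + 791 = 91919197/115991 ≈ 792.47)
1/(-2046*Y(10, -8) + J) = 1/(-10230*10*(-5 + 10) + 91919197/115991) = 1/(-10230*10*5 + 91919197/115991) = 1/(-2046*250 + 91919197/115991) = 1/(-511500 + 91919197/115991) = 1/(-59237477303/115991) = -115991/59237477303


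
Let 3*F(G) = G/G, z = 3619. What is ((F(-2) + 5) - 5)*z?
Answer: 3619/3 ≈ 1206.3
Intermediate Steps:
F(G) = ⅓ (F(G) = (G/G)/3 = (⅓)*1 = ⅓)
((F(-2) + 5) - 5)*z = ((⅓ + 5) - 5)*3619 = (16/3 - 5)*3619 = (⅓)*3619 = 3619/3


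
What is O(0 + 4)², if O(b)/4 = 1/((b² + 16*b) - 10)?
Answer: 4/1225 ≈ 0.0032653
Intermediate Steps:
O(b) = 4/(-10 + b² + 16*b) (O(b) = 4/((b² + 16*b) - 10) = 4/(-10 + b² + 16*b))
O(0 + 4)² = (4/(-10 + (0 + 4)² + 16*(0 + 4)))² = (4/(-10 + 4² + 16*4))² = (4/(-10 + 16 + 64))² = (4/70)² = (4*(1/70))² = (2/35)² = 4/1225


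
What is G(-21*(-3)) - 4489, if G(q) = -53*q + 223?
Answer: -7605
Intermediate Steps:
G(q) = 223 - 53*q
G(-21*(-3)) - 4489 = (223 - (-1113)*(-3)) - 4489 = (223 - 53*63) - 4489 = (223 - 3339) - 4489 = -3116 - 4489 = -7605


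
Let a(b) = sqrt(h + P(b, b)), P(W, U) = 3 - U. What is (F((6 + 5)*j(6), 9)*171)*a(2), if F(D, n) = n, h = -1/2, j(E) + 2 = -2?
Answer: 1539*sqrt(2)/2 ≈ 1088.2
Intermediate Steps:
j(E) = -4 (j(E) = -2 - 2 = -4)
h = -1/2 (h = -1*1/2 = -1/2 ≈ -0.50000)
a(b) = sqrt(5/2 - b) (a(b) = sqrt(-1/2 + (3 - b)) = sqrt(5/2 - b))
(F((6 + 5)*j(6), 9)*171)*a(2) = (9*171)*(sqrt(10 - 4*2)/2) = 1539*(sqrt(10 - 8)/2) = 1539*(sqrt(2)/2) = 1539*sqrt(2)/2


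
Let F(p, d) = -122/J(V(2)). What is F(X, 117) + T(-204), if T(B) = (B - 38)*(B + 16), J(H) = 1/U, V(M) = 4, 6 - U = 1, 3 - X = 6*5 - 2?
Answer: 44886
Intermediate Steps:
X = -25 (X = 3 - (6*5 - 2) = 3 - (30 - 2) = 3 - 1*28 = 3 - 28 = -25)
U = 5 (U = 6 - 1*1 = 6 - 1 = 5)
J(H) = ⅕ (J(H) = 1/5 = ⅕)
F(p, d) = -610 (F(p, d) = -122/⅕ = -122*5 = -610)
T(B) = (-38 + B)*(16 + B)
F(X, 117) + T(-204) = -610 + (-608 + (-204)² - 22*(-204)) = -610 + (-608 + 41616 + 4488) = -610 + 45496 = 44886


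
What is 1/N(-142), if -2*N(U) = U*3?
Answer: 1/213 ≈ 0.0046948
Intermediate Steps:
N(U) = -3*U/2 (N(U) = -U*3/2 = -3*U/2)
1/N(-142) = 1/(-3/2*(-142)) = 1/213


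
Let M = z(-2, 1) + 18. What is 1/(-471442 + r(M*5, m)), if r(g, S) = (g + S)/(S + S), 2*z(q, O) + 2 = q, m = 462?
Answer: -462/217805933 ≈ -2.1212e-6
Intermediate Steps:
z(q, O) = -1 + q/2
M = 16 (M = (-1 + (½)*(-2)) + 18 = (-1 - 1) + 18 = -2 + 18 = 16)
r(g, S) = (S + g)/(2*S) (r(g, S) = (S + g)/((2*S)) = (S + g)*(1/(2*S)) = (S + g)/(2*S))
1/(-471442 + r(M*5, m)) = 1/(-471442 + (½)*(462 + 16*5)/462) = 1/(-471442 + (½)*(1/462)*(462 + 80)) = 1/(-471442 + (½)*(1/462)*542) = 1/(-471442 + 271/462) = 1/(-217805933/462) = -462/217805933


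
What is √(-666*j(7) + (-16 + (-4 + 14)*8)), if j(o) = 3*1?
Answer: I*√1934 ≈ 43.977*I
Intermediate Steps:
j(o) = 3
√(-666*j(7) + (-16 + (-4 + 14)*8)) = √(-666*3 + (-16 + (-4 + 14)*8)) = √(-1998 + (-16 + 10*8)) = √(-1998 + (-16 + 80)) = √(-1998 + 64) = √(-1934) = I*√1934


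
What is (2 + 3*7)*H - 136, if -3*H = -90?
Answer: 554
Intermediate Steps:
H = 30 (H = -⅓*(-90) = 30)
(2 + 3*7)*H - 136 = (2 + 3*7)*30 - 136 = (2 + 21)*30 - 136 = 23*30 - 136 = 690 - 136 = 554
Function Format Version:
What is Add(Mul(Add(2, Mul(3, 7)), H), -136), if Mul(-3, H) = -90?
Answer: 554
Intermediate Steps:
H = 30 (H = Mul(Rational(-1, 3), -90) = 30)
Add(Mul(Add(2, Mul(3, 7)), H), -136) = Add(Mul(Add(2, Mul(3, 7)), 30), -136) = Add(Mul(Add(2, 21), 30), -136) = Add(Mul(23, 30), -136) = Add(690, -136) = 554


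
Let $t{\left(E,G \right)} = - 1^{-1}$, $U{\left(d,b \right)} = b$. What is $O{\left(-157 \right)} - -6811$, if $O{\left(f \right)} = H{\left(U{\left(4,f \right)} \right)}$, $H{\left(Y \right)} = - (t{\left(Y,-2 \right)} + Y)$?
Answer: $6969$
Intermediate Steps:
$t{\left(E,G \right)} = -1$ ($t{\left(E,G \right)} = \left(-1\right) 1 = -1$)
$H{\left(Y \right)} = 1 - Y$ ($H{\left(Y \right)} = - (-1 + Y) = 1 - Y$)
$O{\left(f \right)} = 1 - f$
$O{\left(-157 \right)} - -6811 = \left(1 - -157\right) - -6811 = \left(1 + 157\right) + 6811 = 158 + 6811 = 6969$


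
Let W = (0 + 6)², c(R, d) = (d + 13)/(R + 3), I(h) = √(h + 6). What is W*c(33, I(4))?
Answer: 13 + √10 ≈ 16.162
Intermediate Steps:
I(h) = √(6 + h)
c(R, d) = (13 + d)/(3 + R)
W = 36 (W = 6² = 36)
W*c(33, I(4)) = 36*((13 + √(6 + 4))/(3 + 33)) = 36*((13 + √10)/36) = 36*(13/36 + √10/36) = 13 + √10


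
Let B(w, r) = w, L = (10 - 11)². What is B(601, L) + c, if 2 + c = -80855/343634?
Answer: 205755911/343634 ≈ 598.76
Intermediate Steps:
c = -768123/343634 (c = -2 - 80855/343634 = -768123/343634 ≈ -2.2353)
L = 1 (L = (-1)² = 1)
B(601, L) + c = 601 - 768123/343634 = 205755911/343634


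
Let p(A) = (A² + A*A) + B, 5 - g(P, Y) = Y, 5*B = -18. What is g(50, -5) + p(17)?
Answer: 2922/5 ≈ 584.40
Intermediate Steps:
B = -18/5 (B = (⅕)*(-18) = -18/5 ≈ -3.6000)
g(P, Y) = 5 - Y
p(A) = -18/5 + 2*A² (p(A) = (A² + A*A) - 18/5 = (A² + A²) - 18/5 = 2*A² - 18/5 = -18/5 + 2*A²)
g(50, -5) + p(17) = (5 - 1*(-5)) + (-18/5 + 2*17²) = (5 + 5) + (-18/5 + 2*289) = 10 + (-18/5 + 578) = 10 + 2872/5 = 2922/5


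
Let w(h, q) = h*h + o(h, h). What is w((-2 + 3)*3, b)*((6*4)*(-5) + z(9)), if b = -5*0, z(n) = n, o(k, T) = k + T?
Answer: -1665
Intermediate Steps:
o(k, T) = T + k
b = 0
w(h, q) = h**2 + 2*h (w(h, q) = h*h + (h + h) = h**2 + 2*h)
w((-2 + 3)*3, b)*((6*4)*(-5) + z(9)) = (((-2 + 3)*3)*(2 + (-2 + 3)*3))*((6*4)*(-5) + 9) = ((1*3)*(2 + 1*3))*(24*(-5) + 9) = (3*(2 + 3))*(-120 + 9) = (3*5)*(-111) = 15*(-111) = -1665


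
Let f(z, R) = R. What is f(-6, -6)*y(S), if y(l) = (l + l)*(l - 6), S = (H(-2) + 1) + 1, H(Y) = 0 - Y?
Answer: 96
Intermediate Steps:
H(Y) = -Y
S = 4 (S = (-1*(-2) + 1) + 1 = (2 + 1) + 1 = 3 + 1 = 4)
y(l) = 2*l*(-6 + l) (y(l) = (2*l)*(-6 + l) = 2*l*(-6 + l))
f(-6, -6)*y(S) = -12*4*(-6 + 4) = -12*4*(-2) = -6*(-16) = 96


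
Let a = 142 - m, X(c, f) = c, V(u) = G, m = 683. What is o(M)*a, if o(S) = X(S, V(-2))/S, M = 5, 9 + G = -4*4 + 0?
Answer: -541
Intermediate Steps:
G = -25 (G = -9 + (-4*4 + 0) = -9 + (-16 + 0) = -9 - 16 = -25)
V(u) = -25
o(S) = 1 (o(S) = S/S = 1)
a = -541 (a = 142 - 1*683 = 142 - 683 = -541)
o(M)*a = 1*(-541) = -541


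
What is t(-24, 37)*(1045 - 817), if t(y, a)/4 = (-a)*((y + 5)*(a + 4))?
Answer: 26286576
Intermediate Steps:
t(y, a) = -4*a*(4 + a)*(5 + y) (t(y, a) = 4*((-a)*((y + 5)*(a + 4))) = 4*((-a)*((5 + y)*(4 + a))) = 4*((-a)*((4 + a)*(5 + y))) = 4*(-a*(4 + a)*(5 + y)) = -4*a*(4 + a)*(5 + y))
t(-24, 37)*(1045 - 817) = (-4*37*(20 + 4*(-24) + 5*37 + 37*(-24)))*(1045 - 817) = -4*37*(20 - 96 + 185 - 888)*228 = -4*37*(-779)*228 = 115292*228 = 26286576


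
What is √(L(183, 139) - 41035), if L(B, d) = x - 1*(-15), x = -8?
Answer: 2*I*√10257 ≈ 202.55*I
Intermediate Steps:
L(B, d) = 7 (L(B, d) = -8 - 1*(-15) = -8 + 15 = 7)
√(L(183, 139) - 41035) = √(7 - 41035) = √(-41028) = 2*I*√10257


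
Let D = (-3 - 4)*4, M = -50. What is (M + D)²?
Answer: 6084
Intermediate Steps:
D = -28 (D = -7*4 = -28)
(M + D)² = (-50 - 28)² = (-78)² = 6084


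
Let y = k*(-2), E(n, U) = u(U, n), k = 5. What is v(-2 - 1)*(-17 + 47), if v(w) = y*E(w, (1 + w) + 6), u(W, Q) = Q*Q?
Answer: -2700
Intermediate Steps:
u(W, Q) = Q²
E(n, U) = n²
y = -10 (y = 5*(-2) = -10)
v(w) = -10*w²
v(-2 - 1)*(-17 + 47) = (-10*(-2 - 1)²)*(-17 + 47) = -10*(-3)²*30 = -10*9*30 = -90*30 = -2700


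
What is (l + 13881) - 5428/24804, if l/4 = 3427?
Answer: 171078032/6201 ≈ 27589.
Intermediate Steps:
l = 13708 (l = 4*3427 = 13708)
(l + 13881) - 5428/24804 = (13708 + 13881) - 5428/24804 = 27589 - 5428/24804 = 27589 - 1*1357/6201 = 27589 - 1357/6201 = 171078032/6201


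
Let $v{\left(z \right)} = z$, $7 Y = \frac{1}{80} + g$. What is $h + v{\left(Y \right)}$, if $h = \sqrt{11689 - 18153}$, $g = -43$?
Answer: $- \frac{3439}{560} + 8 i \sqrt{101} \approx -6.1411 + 80.399 i$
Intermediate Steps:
$Y = - \frac{3439}{560}$ ($Y = \frac{\frac{1}{80} - 43}{7} = \frac{1}{7} \left(- \frac{3439}{80}\right) = - \frac{3439}{560} \approx -6.1411$)
$h = 8 i \sqrt{101}$ ($h = \sqrt{-6464} = 8 i \sqrt{101} \approx 80.399 i$)
$h + v{\left(Y \right)} = 8 i \sqrt{101} - \frac{3439}{560} = - \frac{3439}{560} + 8 i \sqrt{101}$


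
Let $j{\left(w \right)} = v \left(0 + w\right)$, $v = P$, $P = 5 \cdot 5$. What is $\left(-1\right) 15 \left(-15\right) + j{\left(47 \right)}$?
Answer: $1400$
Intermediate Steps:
$P = 25$
$v = 25$
$j{\left(w \right)} = 25 w$ ($j{\left(w \right)} = 25 \left(0 + w\right) = 25 w$)
$\left(-1\right) 15 \left(-15\right) + j{\left(47 \right)} = \left(-1\right) 15 \left(-15\right) + 25 \cdot 47 = \left(-15\right) \left(-15\right) + 1175 = 225 + 1175 = 1400$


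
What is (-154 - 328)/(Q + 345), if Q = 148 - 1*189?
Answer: -241/152 ≈ -1.5855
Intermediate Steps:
Q = -41 (Q = 148 - 189 = -41)
(-154 - 328)/(Q + 345) = (-154 - 328)/(-41 + 345) = -482/304 = -482*1/304 = -241/152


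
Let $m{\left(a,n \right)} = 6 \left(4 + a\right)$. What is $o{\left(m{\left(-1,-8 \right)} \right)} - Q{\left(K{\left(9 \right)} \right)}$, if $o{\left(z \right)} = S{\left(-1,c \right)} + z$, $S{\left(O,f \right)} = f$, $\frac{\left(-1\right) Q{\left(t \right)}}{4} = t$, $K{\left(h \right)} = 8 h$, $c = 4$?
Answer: $310$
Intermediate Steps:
$Q{\left(t \right)} = - 4 t$
$m{\left(a,n \right)} = 24 + 6 a$
$o{\left(z \right)} = 4 + z$
$o{\left(m{\left(-1,-8 \right)} \right)} - Q{\left(K{\left(9 \right)} \right)} = \left(4 + \left(24 + 6 \left(-1\right)\right)\right) - - 4 \cdot 8 \cdot 9 = \left(4 + \left(24 - 6\right)\right) - \left(-4\right) 72 = \left(4 + 18\right) - -288 = 22 + 288 = 310$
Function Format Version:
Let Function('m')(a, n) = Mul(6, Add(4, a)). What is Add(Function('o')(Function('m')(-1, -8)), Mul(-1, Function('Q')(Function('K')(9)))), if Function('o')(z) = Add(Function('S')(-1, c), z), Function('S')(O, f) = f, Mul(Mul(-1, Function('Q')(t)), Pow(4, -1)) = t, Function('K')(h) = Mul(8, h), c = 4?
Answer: 310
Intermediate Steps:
Function('Q')(t) = Mul(-4, t)
Function('m')(a, n) = Add(24, Mul(6, a))
Function('o')(z) = Add(4, z)
Add(Function('o')(Function('m')(-1, -8)), Mul(-1, Function('Q')(Function('K')(9)))) = Add(Add(4, Add(24, Mul(6, -1))), Mul(-1, Mul(-4, Mul(8, 9)))) = Add(Add(4, Add(24, -6)), Mul(-1, Mul(-4, 72))) = Add(Add(4, 18), Mul(-1, -288)) = Add(22, 288) = 310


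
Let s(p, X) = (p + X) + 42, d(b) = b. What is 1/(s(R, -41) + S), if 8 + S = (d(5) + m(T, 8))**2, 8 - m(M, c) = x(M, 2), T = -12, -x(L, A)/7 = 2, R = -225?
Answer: 1/497 ≈ 0.0020121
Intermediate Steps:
x(L, A) = -14 (x(L, A) = -7*2 = -14)
m(M, c) = 22 (m(M, c) = 8 - 1*(-14) = 8 + 14 = 22)
S = 721 (S = -8 + (5 + 22)**2 = -8 + 27**2 = -8 + 729 = 721)
s(p, X) = 42 + X + p (s(p, X) = (X + p) + 42 = 42 + X + p)
1/(s(R, -41) + S) = 1/((42 - 41 - 225) + 721) = 1/(-224 + 721) = 1/497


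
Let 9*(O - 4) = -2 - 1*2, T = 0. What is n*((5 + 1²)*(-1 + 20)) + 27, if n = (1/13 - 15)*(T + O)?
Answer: -234851/39 ≈ -6021.8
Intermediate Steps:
O = 32/9 (O = 4 + (-2 - 1*2)/9 = 4 + (-2 - 2)/9 = 4 + (⅑)*(-4) = 4 - 4/9 = 32/9 ≈ 3.5556)
n = -6208/117 (n = (1/13 - 15)*(0 + 32/9) = (1/13 - 15)*(32/9) = -194/13*32/9 = -6208/117 ≈ -53.060)
n*((5 + 1²)*(-1 + 20)) + 27 = -6208*(5 + 1²)*(-1 + 20)/117 + 27 = -6208*(5 + 1)*19/117 + 27 = -12416*19/39 + 27 = -6208/117*114 + 27 = -235904/39 + 27 = -234851/39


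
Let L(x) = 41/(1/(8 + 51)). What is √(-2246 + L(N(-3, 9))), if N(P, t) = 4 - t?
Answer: √173 ≈ 13.153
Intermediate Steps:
L(x) = 2419 (L(x) = 41/(1/59) = 41*59 = 2419)
√(-2246 + L(N(-3, 9))) = √(-2246 + 2419) = √173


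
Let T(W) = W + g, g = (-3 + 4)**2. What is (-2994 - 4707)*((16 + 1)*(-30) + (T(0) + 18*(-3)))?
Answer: 4335663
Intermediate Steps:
g = 1 (g = 1**2 = 1)
T(W) = 1 + W (T(W) = W + 1 = 1 + W)
(-2994 - 4707)*((16 + 1)*(-30) + (T(0) + 18*(-3))) = (-2994 - 4707)*((16 + 1)*(-30) + ((1 + 0) + 18*(-3))) = -7701*(17*(-30) + (1 - 54)) = -7701*(-510 - 53) = -7701*(-563) = 4335663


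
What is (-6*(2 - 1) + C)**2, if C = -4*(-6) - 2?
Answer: 256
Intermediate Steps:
C = 22 (C = 24 - 2 = 22)
(-6*(2 - 1) + C)**2 = (-6*(2 - 1) + 22)**2 = (-6*1 + 22)**2 = (-6 + 22)**2 = 16**2 = 256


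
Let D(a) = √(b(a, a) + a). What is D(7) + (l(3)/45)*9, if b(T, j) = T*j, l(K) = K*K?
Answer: 9/5 + 2*√14 ≈ 9.2833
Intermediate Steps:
l(K) = K²
D(a) = √(a + a²) (D(a) = √(a*a + a) = √(a² + a) = √(a + a²))
D(7) + (l(3)/45)*9 = √(7*(1 + 7)) + (3²/45)*9 = √(7*8) + (9*(1/45))*9 = √56 + (⅕)*9 = 2*√14 + 9/5 = 9/5 + 2*√14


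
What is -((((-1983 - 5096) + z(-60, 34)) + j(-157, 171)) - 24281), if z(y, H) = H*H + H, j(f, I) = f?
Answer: 30327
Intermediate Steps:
z(y, H) = H + H² (z(y, H) = H² + H = H + H²)
-((((-1983 - 5096) + z(-60, 34)) + j(-157, 171)) - 24281) = -((((-1983 - 5096) + 34*(1 + 34)) - 157) - 24281) = -(((-7079 + 34*35) - 157) - 24281) = -(((-7079 + 1190) - 157) - 24281) = -((-5889 - 157) - 24281) = -(-6046 - 24281) = -1*(-30327) = 30327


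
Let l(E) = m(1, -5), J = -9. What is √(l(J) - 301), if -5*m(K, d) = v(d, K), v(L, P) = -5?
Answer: 10*I*√3 ≈ 17.32*I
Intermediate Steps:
m(K, d) = 1 (m(K, d) = -⅕*(-5) = 1)
l(E) = 1
√(l(J) - 301) = √(1 - 301) = √(-300) = 10*I*√3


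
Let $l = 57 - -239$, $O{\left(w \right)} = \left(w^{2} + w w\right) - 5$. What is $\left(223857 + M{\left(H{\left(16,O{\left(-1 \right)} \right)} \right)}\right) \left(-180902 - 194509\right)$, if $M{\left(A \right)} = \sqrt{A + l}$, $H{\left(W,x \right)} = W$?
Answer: $-84038380227 - 750822 \sqrt{78} \approx -8.4045 \cdot 10^{10}$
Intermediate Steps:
$O{\left(w \right)} = -5 + 2 w^{2}$ ($O{\left(w \right)} = \left(w^{2} + w^{2}\right) - 5 = 2 w^{2} - 5 = -5 + 2 w^{2}$)
$l = 296$ ($l = 57 + 239 = 296$)
$M{\left(A \right)} = \sqrt{296 + A}$ ($M{\left(A \right)} = \sqrt{A + 296} = \sqrt{296 + A}$)
$\left(223857 + M{\left(H{\left(16,O{\left(-1 \right)} \right)} \right)}\right) \left(-180902 - 194509\right) = \left(223857 + \sqrt{296 + 16}\right) \left(-180902 - 194509\right) = \left(223857 + \sqrt{312}\right) \left(-375411\right) = \left(223857 + 2 \sqrt{78}\right) \left(-375411\right) = -84038380227 - 750822 \sqrt{78}$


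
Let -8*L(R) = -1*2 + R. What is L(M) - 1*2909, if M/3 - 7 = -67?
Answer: -11545/4 ≈ -2886.3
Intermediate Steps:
M = -180 (M = 21 + 3*(-67) = 21 - 201 = -180)
L(R) = 1/4 - R/8 (L(R) = -(-1*2 + R)/8 = -(-2 + R)/8 = 1/4 - R/8)
L(M) - 1*2909 = (1/4 - 1/8*(-180)) - 1*2909 = (1/4 + 45/2) - 2909 = 91/4 - 2909 = -11545/4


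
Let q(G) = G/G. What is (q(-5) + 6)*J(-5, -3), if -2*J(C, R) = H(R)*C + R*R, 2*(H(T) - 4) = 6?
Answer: 91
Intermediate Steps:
H(T) = 7 (H(T) = 4 + (½)*6 = 4 + 3 = 7)
q(G) = 1
J(C, R) = -7*C/2 - R²/2 (J(C, R) = -(7*C + R*R)/2 = -(7*C + R²)/2 = -(R² + 7*C)/2 = -7*C/2 - R²/2)
(q(-5) + 6)*J(-5, -3) = (1 + 6)*(-7/2*(-5) - ½*(-3)²) = 7*(35/2 - ½*9) = 7*(35/2 - 9/2) = 7*13 = 91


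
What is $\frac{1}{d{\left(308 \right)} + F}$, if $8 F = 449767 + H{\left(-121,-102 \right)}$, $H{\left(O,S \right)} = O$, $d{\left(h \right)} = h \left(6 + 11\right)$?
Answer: $\frac{4}{245767} \approx 1.6276 \cdot 10^{-5}$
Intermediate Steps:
$d{\left(h \right)} = 17 h$ ($d{\left(h \right)} = h 17 = 17 h$)
$F = \frac{224823}{4}$ ($F = \frac{449767 - 121}{8} = \frac{1}{8} \cdot 449646 = \frac{224823}{4} \approx 56206.0$)
$\frac{1}{d{\left(308 \right)} + F} = \frac{1}{17 \cdot 308 + \frac{224823}{4}} = \frac{1}{5236 + \frac{224823}{4}} = \frac{1}{\frac{245767}{4}} = \frac{4}{245767}$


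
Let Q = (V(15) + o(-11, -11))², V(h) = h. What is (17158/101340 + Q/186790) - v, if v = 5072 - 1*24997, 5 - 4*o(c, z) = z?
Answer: 9429237903289/473232465 ≈ 19925.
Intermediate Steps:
o(c, z) = 5/4 - z/4
v = -19925 (v = 5072 - 24997 = -19925)
Q = 361 (Q = (15 + (5/4 - ¼*(-11)))² = (15 + (5/4 + 11/4))² = (15 + 4)² = 19² = 361)
(17158/101340 + Q/186790) - v = (17158/101340 + 361/186790) - 1*(-19925) = (17158*(1/101340) + 361*(1/186790)) + 19925 = (8579/50670 + 361/186790) + 19925 = 81038164/473232465 + 19925 = 9429237903289/473232465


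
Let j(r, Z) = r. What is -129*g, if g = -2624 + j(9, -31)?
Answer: 337335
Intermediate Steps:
g = -2615 (g = -2624 + 9 = -2615)
-129*g = -129*(-2615) = 337335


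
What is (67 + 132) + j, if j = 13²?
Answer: 368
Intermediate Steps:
j = 169
(67 + 132) + j = (67 + 132) + 169 = 199 + 169 = 368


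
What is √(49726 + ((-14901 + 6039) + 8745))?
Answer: √49609 ≈ 222.73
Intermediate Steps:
√(49726 + ((-14901 + 6039) + 8745)) = √(49726 + (-8862 + 8745)) = √(49726 - 117) = √49609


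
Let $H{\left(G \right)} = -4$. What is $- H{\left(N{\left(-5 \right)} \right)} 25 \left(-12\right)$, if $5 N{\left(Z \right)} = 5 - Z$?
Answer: $-1200$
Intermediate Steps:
$N{\left(Z \right)} = 1 - \frac{Z}{5}$ ($N{\left(Z \right)} = \frac{5 - Z}{5} = 1 - \frac{Z}{5}$)
$- H{\left(N{\left(-5 \right)} \right)} 25 \left(-12\right) = - \left(-4\right) 25 \left(-12\right) = - \left(-100\right) \left(-12\right) = \left(-1\right) 1200 = -1200$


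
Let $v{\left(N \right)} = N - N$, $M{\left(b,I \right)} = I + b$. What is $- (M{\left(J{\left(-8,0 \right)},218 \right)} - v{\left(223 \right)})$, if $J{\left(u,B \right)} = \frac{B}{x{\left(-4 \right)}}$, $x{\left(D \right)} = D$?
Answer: $-218$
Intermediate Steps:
$J{\left(u,B \right)} = - \frac{B}{4}$ ($J{\left(u,B \right)} = \frac{B}{-4} = B \left(- \frac{1}{4}\right) = - \frac{B}{4}$)
$v{\left(N \right)} = 0$
$- (M{\left(J{\left(-8,0 \right)},218 \right)} - v{\left(223 \right)}) = - (\left(218 - 0\right) - 0) = - (\left(218 + 0\right) + 0) = - (218 + 0) = \left(-1\right) 218 = -218$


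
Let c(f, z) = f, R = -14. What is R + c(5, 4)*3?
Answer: 1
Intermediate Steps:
R + c(5, 4)*3 = -14 + 5*3 = -14 + 15 = 1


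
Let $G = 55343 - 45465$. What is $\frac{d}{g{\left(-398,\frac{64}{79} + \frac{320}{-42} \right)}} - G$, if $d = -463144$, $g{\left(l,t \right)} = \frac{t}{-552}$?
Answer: $- \frac{13257626140}{353} \approx -3.7557 \cdot 10^{7}$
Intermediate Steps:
$g{\left(l,t \right)} = - \frac{t}{552}$ ($g{\left(l,t \right)} = t \left(- \frac{1}{552}\right) = - \frac{t}{552}$)
$G = 9878$ ($G = 55343 - 45465 = 9878$)
$\frac{d}{g{\left(-398,\frac{64}{79} + \frac{320}{-42} \right)}} - G = - \frac{463144}{\left(- \frac{1}{552}\right) \left(\frac{64}{79} + \frac{320}{-42}\right)} - 9878 = - \frac{463144}{\left(- \frac{1}{552}\right) \left(64 \cdot \frac{1}{79} + 320 \left(- \frac{1}{42}\right)\right)} - 9878 = - \frac{463144}{\left(- \frac{1}{552}\right) \left(\frac{64}{79} - \frac{160}{21}\right)} - 9878 = - \frac{463144}{\left(- \frac{1}{552}\right) \left(- \frac{11296}{1659}\right)} - 9878 = - \frac{463144}{\frac{1412}{114471}} - 9878 = \left(-463144\right) \frac{114471}{1412} - 9878 = - \frac{13254139206}{353} - 9878 = - \frac{13257626140}{353}$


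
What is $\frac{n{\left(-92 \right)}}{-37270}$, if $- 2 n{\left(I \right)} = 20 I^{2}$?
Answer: $\frac{8464}{3727} \approx 2.271$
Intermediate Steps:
$n{\left(I \right)} = - 10 I^{2}$ ($n{\left(I \right)} = - \frac{20 I^{2}}{2} = - 10 I^{2}$)
$\frac{n{\left(-92 \right)}}{-37270} = \frac{\left(-10\right) \left(-92\right)^{2}}{-37270} = \left(-10\right) 8464 \left(- \frac{1}{37270}\right) = \left(-84640\right) \left(- \frac{1}{37270}\right) = \frac{8464}{3727}$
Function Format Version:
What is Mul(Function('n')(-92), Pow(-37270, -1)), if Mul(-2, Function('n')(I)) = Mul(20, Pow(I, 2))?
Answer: Rational(8464, 3727) ≈ 2.2710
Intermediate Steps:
Function('n')(I) = Mul(-10, Pow(I, 2)) (Function('n')(I) = Mul(Rational(-1, 2), Mul(20, Pow(I, 2))) = Mul(-10, Pow(I, 2)))
Mul(Function('n')(-92), Pow(-37270, -1)) = Mul(Mul(-10, Pow(-92, 2)), Pow(-37270, -1)) = Mul(Mul(-10, 8464), Rational(-1, 37270)) = Mul(-84640, Rational(-1, 37270)) = Rational(8464, 3727)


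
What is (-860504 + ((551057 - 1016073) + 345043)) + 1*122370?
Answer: -858107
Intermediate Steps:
(-860504 + ((551057 - 1016073) + 345043)) + 1*122370 = (-860504 + (-465016 + 345043)) + 122370 = (-860504 - 119973) + 122370 = -980477 + 122370 = -858107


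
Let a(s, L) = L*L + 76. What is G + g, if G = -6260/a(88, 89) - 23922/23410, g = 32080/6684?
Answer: 468436805893/156413762835 ≈ 2.9949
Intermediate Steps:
g = 8020/1671 (g = 32080*(1/6684) = 8020/1671 ≈ 4.7995)
a(s, L) = 76 + L² (a(s, L) = L² + 76 = 76 + L²)
G = -168925417/93604885 (G = -6260/(76 + 89²) - 23922/23410 = -6260/(76 + 7921) - 23922*1/23410 = -6260/7997 - 11961/11705 = -168925417/93604885 ≈ -1.8047)
G + g = -168925417/93604885 + 8020/1671 = 468436805893/156413762835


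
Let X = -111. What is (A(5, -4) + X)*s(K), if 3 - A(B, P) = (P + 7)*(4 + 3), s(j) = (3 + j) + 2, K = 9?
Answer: -1806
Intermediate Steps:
s(j) = 5 + j
A(B, P) = -46 - 7*P (A(B, P) = 3 - (P + 7)*(4 + 3) = 3 - (7 + P)*7 = 3 - (49 + 7*P) = 3 + (-49 - 7*P) = -46 - 7*P)
(A(5, -4) + X)*s(K) = ((-46 - 7*(-4)) - 111)*(5 + 9) = ((-46 + 28) - 111)*14 = (-18 - 111)*14 = -129*14 = -1806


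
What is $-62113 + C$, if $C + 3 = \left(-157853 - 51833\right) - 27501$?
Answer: $-299303$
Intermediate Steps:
$C = -237190$ ($C = -3 - 237187 = -237190$)
$-62113 + C = -62113 - 237190 = -299303$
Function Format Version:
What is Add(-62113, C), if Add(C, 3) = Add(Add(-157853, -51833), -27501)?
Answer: -299303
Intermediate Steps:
C = -237190 (C = Add(-3, Add(Add(-157853, -51833), -27501)) = Add(-3, Add(-209686, -27501)) = Add(-3, -237187) = -237190)
Add(-62113, C) = Add(-62113, -237190) = -299303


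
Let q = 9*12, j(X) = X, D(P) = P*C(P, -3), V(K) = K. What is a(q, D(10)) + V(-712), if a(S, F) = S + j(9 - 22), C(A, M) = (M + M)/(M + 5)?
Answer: -617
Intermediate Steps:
C(A, M) = 2*M/(5 + M) (C(A, M) = (2*M)/(5 + M) = 2*M/(5 + M))
D(P) = -3*P (D(P) = P*(2*(-3)/(5 - 3)) = P*(2*(-3)/2) = P*(2*(-3)*(½)) = P*(-3) = -3*P)
q = 108
a(S, F) = -13 + S (a(S, F) = S + (9 - 22) = S - 13 = -13 + S)
a(q, D(10)) + V(-712) = (-13 + 108) - 712 = 95 - 712 = -617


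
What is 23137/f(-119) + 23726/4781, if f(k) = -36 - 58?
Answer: -108387753/449414 ≈ -241.18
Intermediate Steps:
f(k) = -94
23137/f(-119) + 23726/4781 = 23137/(-94) + 23726/4781 = 23137*(-1/94) + 23726*(1/4781) = -23137/94 + 23726/4781 = -108387753/449414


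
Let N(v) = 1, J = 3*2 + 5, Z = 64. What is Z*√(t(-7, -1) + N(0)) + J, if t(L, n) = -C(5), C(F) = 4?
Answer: 11 + 64*I*√3 ≈ 11.0 + 110.85*I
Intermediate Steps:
J = 11 (J = 6 + 5 = 11)
t(L, n) = -4 (t(L, n) = -1*4 = -4)
Z*√(t(-7, -1) + N(0)) + J = 64*√(-4 + 1) + 11 = 64*√(-3) + 11 = 64*(I*√3) + 11 = 64*I*√3 + 11 = 11 + 64*I*√3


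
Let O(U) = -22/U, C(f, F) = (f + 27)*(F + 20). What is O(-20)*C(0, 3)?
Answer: 6831/10 ≈ 683.10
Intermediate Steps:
C(f, F) = (20 + F)*(27 + f) (C(f, F) = (27 + f)*(20 + F) = (20 + F)*(27 + f))
O(-20)*C(0, 3) = (-22/(-20))*(540 + 20*0 + 27*3 + 3*0) = (-22*(-1/20))*(540 + 0 + 81 + 0) = (11/10)*621 = 6831/10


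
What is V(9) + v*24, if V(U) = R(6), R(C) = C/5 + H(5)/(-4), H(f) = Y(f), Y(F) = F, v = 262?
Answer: 125759/20 ≈ 6288.0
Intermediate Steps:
H(f) = f
R(C) = -5/4 + C/5 (R(C) = C/5 + 5/(-4) = C*(⅕) + 5*(-¼) = C/5 - 5/4 = -5/4 + C/5)
V(U) = -1/20 (V(U) = -5/4 + (⅕)*6 = -5/4 + 6/5 = -1/20)
V(9) + v*24 = -1/20 + 262*24 = -1/20 + 6288 = 125759/20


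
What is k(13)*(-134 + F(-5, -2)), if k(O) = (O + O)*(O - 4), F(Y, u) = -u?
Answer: -30888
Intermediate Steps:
k(O) = 2*O*(-4 + O) (k(O) = (2*O)*(-4 + O) = 2*O*(-4 + O))
k(13)*(-134 + F(-5, -2)) = (2*13*(-4 + 13))*(-134 - 1*(-2)) = (2*13*9)*(-134 + 2) = 234*(-132) = -30888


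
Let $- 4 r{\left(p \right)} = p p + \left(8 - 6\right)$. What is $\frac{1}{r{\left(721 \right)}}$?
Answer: $- \frac{4}{519843} \approx -7.6946 \cdot 10^{-6}$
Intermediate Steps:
$r{\left(p \right)} = - \frac{1}{2} - \frac{p^{2}}{4}$ ($r{\left(p \right)} = - \frac{p p + \left(8 - 6\right)}{4} = - \frac{p^{2} + 2}{4} = - \frac{2 + p^{2}}{4} = - \frac{1}{2} - \frac{p^{2}}{4}$)
$\frac{1}{r{\left(721 \right)}} = \frac{1}{- \frac{1}{2} - \frac{721^{2}}{4}} = \frac{1}{- \frac{1}{2} - \frac{519841}{4}} = \frac{1}{- \frac{519843}{4}} = - \frac{4}{519843}$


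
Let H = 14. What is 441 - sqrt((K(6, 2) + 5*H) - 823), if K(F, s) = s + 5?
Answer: 441 - I*sqrt(746) ≈ 441.0 - 27.313*I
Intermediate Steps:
K(F, s) = 5 + s
441 - sqrt((K(6, 2) + 5*H) - 823) = 441 - sqrt(((5 + 2) + 5*14) - 823) = 441 - sqrt((7 + 70) - 823) = 441 - sqrt(77 - 823) = 441 - sqrt(-746) = 441 - I*sqrt(746)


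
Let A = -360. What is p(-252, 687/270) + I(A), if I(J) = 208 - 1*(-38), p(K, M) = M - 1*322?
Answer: -6611/90 ≈ -73.456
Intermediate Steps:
p(K, M) = -322 + M (p(K, M) = M - 322 = -322 + M)
I(J) = 246 (I(J) = 208 + 38 = 246)
p(-252, 687/270) + I(A) = (-322 + 687/270) + 246 = (-322 + 687*(1/270)) + 246 = (-322 + 229/90) + 246 = -28751/90 + 246 = -6611/90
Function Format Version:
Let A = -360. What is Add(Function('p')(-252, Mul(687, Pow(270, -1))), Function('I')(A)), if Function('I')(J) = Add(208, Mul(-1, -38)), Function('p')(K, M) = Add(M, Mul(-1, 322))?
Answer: Rational(-6611, 90) ≈ -73.456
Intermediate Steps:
Function('p')(K, M) = Add(-322, M) (Function('p')(K, M) = Add(M, -322) = Add(-322, M))
Function('I')(J) = 246 (Function('I')(J) = Add(208, 38) = 246)
Add(Function('p')(-252, Mul(687, Pow(270, -1))), Function('I')(A)) = Add(Add(-322, Mul(687, Pow(270, -1))), 246) = Add(Add(-322, Mul(687, Rational(1, 270))), 246) = Add(Add(-322, Rational(229, 90)), 246) = Add(Rational(-28751, 90), 246) = Rational(-6611, 90)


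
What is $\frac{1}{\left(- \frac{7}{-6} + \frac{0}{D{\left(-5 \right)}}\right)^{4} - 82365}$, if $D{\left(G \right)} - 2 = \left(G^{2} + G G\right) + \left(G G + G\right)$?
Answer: $- \frac{1296}{106742639} \approx -1.2141 \cdot 10^{-5}$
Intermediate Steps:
$D{\left(G \right)} = 2 + G + 3 G^{2}$ ($D{\left(G \right)} = 2 + \left(\left(G^{2} + G G\right) + \left(G G + G\right)\right) = 2 + \left(\left(G^{2} + G^{2}\right) + \left(G^{2} + G\right)\right) = 2 + \left(2 G^{2} + \left(G + G^{2}\right)\right) = 2 + \left(G + 3 G^{2}\right) = 2 + G + 3 G^{2}$)
$\frac{1}{\left(- \frac{7}{-6} + \frac{0}{D{\left(-5 \right)}}\right)^{4} - 82365} = \frac{1}{\left(- \frac{7}{-6} + \frac{0}{2 - 5 + 3 \left(-5\right)^{2}}\right)^{4} - 82365} = \frac{1}{\left(\left(-7\right) \left(- \frac{1}{6}\right) + \frac{0}{2 - 5 + 3 \cdot 25}\right)^{4} - 82365} = \frac{1}{\left(\frac{7}{6} + \frac{0}{2 - 5 + 75}\right)^{4} - 82365} = \frac{1}{\left(\frac{7}{6} + \frac{0}{72}\right)^{4} - 82365} = \frac{1}{\left(\frac{7}{6} + 0 \cdot \frac{1}{72}\right)^{4} - 82365} = \frac{1}{\left(\frac{7}{6} + 0\right)^{4} - 82365} = \frac{1}{\left(\frac{7}{6}\right)^{4} - 82365} = \frac{1}{\frac{2401}{1296} - 82365} = \frac{1}{- \frac{106742639}{1296}} = - \frac{1296}{106742639}$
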